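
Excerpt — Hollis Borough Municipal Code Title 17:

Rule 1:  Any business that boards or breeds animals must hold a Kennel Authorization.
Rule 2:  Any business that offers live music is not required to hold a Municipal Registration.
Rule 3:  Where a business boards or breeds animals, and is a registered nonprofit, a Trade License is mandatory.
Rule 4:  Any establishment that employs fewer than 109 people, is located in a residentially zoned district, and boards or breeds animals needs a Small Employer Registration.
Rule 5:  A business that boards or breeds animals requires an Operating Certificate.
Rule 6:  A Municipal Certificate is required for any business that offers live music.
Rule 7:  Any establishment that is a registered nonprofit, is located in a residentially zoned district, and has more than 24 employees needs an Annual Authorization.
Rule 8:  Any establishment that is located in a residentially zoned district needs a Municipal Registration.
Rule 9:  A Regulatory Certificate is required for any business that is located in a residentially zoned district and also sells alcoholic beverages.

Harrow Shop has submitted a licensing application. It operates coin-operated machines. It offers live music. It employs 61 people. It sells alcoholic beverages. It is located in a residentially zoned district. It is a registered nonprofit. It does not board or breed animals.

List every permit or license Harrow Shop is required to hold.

Rule 1: does not board or breed animals → Kennel Authorization not required.
Rule 2: offers live music → exempt from Municipal Registration.
Rule 3: does not board or breed animals; is a registered nonprofit → Trade License not required.
Rule 4: employees 61 < 109; is located in a residentially zoned district; does not board or breed animals → Small Employer Registration not required.
Rule 5: does not board or breed animals → Operating Certificate not required.
Rule 6: offers live music → Municipal Certificate required.
Rule 7: is a registered nonprofit; is located in a residentially zoned district; employees 61 > 24 → Annual Authorization required.
Rule 8: is located in a residentially zoned district → Municipal Registration required.
Rule 9: is located in a residentially zoned district; sells alcoholic beverages → Regulatory Certificate required.

Annual Authorization, Municipal Certificate, Regulatory Certificate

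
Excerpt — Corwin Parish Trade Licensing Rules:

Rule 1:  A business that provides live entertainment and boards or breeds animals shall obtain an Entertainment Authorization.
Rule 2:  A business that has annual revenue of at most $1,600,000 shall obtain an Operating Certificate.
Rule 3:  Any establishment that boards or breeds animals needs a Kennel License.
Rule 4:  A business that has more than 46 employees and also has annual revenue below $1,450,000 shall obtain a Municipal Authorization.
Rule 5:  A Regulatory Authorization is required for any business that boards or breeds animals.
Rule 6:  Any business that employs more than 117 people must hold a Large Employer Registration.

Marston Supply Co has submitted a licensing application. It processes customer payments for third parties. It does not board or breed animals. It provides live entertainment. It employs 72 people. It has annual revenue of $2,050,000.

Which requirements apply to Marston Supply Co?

Rule 1: provides live entertainment; does not board or breed animals → Entertainment Authorization not required.
Rule 2: revenue $2,050,000 > $1,600,000 → Operating Certificate not required.
Rule 3: does not board or breed animals → Kennel License not required.
Rule 4: employees 72 > 46; revenue $2,050,000 ≥ $1,450,000 → Municipal Authorization not required.
Rule 5: does not board or breed animals → Regulatory Authorization not required.
Rule 6: employees 72 ≤ 117 → Large Employer Registration not required.

None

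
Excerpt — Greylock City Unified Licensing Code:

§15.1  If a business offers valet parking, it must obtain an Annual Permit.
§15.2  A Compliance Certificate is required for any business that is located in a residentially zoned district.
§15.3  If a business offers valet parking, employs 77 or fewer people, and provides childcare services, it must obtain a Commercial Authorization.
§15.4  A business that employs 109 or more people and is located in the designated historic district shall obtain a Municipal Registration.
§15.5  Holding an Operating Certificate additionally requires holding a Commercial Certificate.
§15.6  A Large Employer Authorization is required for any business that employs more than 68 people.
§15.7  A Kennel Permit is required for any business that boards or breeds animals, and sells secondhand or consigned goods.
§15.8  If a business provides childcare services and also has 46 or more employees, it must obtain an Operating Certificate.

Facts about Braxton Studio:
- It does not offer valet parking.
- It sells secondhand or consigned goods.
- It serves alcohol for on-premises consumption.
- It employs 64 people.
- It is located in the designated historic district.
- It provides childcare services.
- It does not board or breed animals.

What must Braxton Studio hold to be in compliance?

§15.1 does not offer valet parking → Annual Permit not required.
§15.2 is located in the designated historic district (not: is located in a residentially zoned district) → Compliance Certificate not required.
§15.3 does not offer valet parking; employees 64 ≤ 77; provides childcare services → Commercial Authorization not required.
§15.4 employees 64 < 109; is located in the designated historic district → Municipal Registration not required.
§15.5 Operating Certificate is required → Commercial Certificate also required.
§15.6 employees 64 ≤ 68 → Large Employer Authorization not required.
§15.7 does not board or breed animals; sells secondhand or consigned goods → Kennel Permit not required.
§15.8 provides childcare services; employees 64 ≥ 46 → Operating Certificate required.

Commercial Certificate, Operating Certificate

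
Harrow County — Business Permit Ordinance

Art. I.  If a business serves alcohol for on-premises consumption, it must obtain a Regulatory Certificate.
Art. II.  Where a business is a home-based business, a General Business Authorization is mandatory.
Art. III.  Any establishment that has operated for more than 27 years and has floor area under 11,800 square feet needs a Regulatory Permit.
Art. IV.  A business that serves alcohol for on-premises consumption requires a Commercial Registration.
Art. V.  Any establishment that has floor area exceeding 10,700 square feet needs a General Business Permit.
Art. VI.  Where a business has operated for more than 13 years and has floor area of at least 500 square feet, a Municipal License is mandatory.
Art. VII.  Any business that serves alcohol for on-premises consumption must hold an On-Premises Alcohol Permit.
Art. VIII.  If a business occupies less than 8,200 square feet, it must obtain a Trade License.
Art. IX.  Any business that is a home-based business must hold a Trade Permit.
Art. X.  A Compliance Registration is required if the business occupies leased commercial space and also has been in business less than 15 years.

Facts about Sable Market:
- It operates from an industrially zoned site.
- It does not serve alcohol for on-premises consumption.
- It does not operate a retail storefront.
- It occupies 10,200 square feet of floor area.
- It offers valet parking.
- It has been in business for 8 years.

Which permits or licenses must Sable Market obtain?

Art. I. does not serve alcohol for on-premises consumption → Regulatory Certificate not required.
Art. II. operates from an industrially zoned site (not: is a home-based business) → General Business Authorization not required.
Art. III. years in business 8 ≤ 27; floor area 10,200 square feet < 11,800 square feet → Regulatory Permit not required.
Art. IV. does not serve alcohol for on-premises consumption → Commercial Registration not required.
Art. V. floor area 10,200 square feet ≤ 10,700 square feet → General Business Permit not required.
Art. VI. years in business 8 ≤ 13; floor area 10,200 square feet ≥ 500 square feet → Municipal License not required.
Art. VII. does not serve alcohol for on-premises consumption → On-Premises Alcohol Permit not required.
Art. VIII. floor area 10,200 square feet ≥ 8,200 square feet → Trade License not required.
Art. IX. operates from an industrially zoned site (not: is a home-based business) → Trade Permit not required.
Art. X. operates from an industrially zoned site (not: occupies leased commercial space); years in business 8 < 15 → Compliance Registration not required.

None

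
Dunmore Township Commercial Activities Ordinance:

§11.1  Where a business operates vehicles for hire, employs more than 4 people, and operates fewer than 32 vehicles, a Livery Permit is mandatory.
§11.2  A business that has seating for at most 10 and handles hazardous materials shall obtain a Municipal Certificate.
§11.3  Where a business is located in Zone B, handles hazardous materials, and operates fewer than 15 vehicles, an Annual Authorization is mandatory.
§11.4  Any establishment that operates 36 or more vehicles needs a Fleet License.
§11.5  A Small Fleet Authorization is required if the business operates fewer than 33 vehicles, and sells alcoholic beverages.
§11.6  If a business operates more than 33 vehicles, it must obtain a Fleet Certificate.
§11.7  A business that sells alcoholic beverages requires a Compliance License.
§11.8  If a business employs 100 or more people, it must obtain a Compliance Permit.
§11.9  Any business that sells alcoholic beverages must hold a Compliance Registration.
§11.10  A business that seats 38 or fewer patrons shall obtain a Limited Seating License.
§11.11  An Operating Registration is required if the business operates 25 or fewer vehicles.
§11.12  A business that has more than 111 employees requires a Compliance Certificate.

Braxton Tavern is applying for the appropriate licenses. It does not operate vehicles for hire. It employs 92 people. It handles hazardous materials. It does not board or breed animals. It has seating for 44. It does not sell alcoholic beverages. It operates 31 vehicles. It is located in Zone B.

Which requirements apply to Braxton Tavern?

None

§11.1 does not operate vehicles for hire; employees 92 > 4; vehicles 31 < 32 → Livery Permit not required.
§11.2 seating 44 > 10; handles hazardous materials → Municipal Certificate not required.
§11.3 is located in Zone B; handles hazardous materials; vehicles 31 ≥ 15 → Annual Authorization not required.
§11.4 vehicles 31 < 36 → Fleet License not required.
§11.5 vehicles 31 < 33; does not sell alcoholic beverages → Small Fleet Authorization not required.
§11.6 vehicles 31 ≤ 33 → Fleet Certificate not required.
§11.7 does not sell alcoholic beverages → Compliance License not required.
§11.8 employees 92 < 100 → Compliance Permit not required.
§11.9 does not sell alcoholic beverages → Compliance Registration not required.
§11.10 seating 44 > 38 → Limited Seating License not required.
§11.11 vehicles 31 > 25 → Operating Registration not required.
§11.12 employees 92 ≤ 111 → Compliance Certificate not required.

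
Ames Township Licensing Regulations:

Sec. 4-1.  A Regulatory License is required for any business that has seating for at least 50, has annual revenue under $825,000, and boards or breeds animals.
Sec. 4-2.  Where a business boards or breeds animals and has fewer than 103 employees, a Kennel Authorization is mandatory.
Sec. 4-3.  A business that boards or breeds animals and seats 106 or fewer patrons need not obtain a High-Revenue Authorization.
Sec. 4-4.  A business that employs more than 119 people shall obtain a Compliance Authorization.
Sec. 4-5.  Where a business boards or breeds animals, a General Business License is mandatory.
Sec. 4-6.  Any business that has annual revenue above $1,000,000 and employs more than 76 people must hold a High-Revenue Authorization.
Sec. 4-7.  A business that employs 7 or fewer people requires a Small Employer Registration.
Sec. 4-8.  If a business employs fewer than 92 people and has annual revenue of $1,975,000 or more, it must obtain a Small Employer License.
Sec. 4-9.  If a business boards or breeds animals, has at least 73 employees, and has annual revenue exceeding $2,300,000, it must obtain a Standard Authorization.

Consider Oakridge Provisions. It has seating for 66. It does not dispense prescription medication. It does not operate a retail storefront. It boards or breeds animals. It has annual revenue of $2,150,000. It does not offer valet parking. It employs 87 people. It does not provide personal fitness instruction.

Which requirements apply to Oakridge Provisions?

General Business License, Kennel Authorization, Small Employer License

Sec. 4-1. seating 66 ≥ 50; revenue $2,150,000 ≥ $825,000; boards or breeds animals → Regulatory License not required.
Sec. 4-2. boards or breeds animals; employees 87 < 103 → Kennel Authorization required.
Sec. 4-3. boards or breeds animals; seating 66 ≤ 106 → exempt from High-Revenue Authorization.
Sec. 4-4. employees 87 ≤ 119 → Compliance Authorization not required.
Sec. 4-5. boards or breeds animals → General Business License required.
Sec. 4-6. revenue $2,150,000 > $1,000,000; employees 87 > 76 → High-Revenue Authorization required.
Sec. 4-7. employees 87 > 7 → Small Employer Registration not required.
Sec. 4-8. employees 87 < 92; revenue $2,150,000 ≥ $1,975,000 → Small Employer License required.
Sec. 4-9. boards or breeds animals; employees 87 ≥ 73; revenue $2,150,000 ≤ $2,300,000 → Standard Authorization not required.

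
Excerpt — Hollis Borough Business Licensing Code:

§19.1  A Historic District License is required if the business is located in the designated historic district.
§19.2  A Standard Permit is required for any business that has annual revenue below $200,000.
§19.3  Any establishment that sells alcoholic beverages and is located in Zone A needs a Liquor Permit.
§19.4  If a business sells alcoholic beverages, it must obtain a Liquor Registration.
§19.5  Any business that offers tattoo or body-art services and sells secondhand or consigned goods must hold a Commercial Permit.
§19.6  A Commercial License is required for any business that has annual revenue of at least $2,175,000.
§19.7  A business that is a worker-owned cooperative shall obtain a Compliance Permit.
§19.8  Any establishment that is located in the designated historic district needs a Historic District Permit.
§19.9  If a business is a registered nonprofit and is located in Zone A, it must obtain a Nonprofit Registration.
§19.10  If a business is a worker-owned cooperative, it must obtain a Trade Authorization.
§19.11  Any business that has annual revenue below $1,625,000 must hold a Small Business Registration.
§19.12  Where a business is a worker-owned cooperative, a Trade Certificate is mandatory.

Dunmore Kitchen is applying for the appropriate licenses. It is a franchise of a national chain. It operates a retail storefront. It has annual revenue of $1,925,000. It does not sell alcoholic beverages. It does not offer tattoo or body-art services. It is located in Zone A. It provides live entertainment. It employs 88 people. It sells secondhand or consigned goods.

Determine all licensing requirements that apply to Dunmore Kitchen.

§19.1 is located in Zone A (not: is located in the designated historic district) → Historic District License not required.
§19.2 revenue $1,925,000 ≥ $200,000 → Standard Permit not required.
§19.3 does not sell alcoholic beverages; is located in Zone A → Liquor Permit not required.
§19.4 does not sell alcoholic beverages → Liquor Registration not required.
§19.5 does not offer tattoo or body-art services; sells secondhand or consigned goods → Commercial Permit not required.
§19.6 revenue $1,925,000 < $2,175,000 → Commercial License not required.
§19.7 is a franchise of a national chain (not: is a worker-owned cooperative) → Compliance Permit not required.
§19.8 is located in Zone A (not: is located in the designated historic district) → Historic District Permit not required.
§19.9 is a franchise of a national chain (not: is a registered nonprofit); is located in Zone A → Nonprofit Registration not required.
§19.10 is a franchise of a national chain (not: is a worker-owned cooperative) → Trade Authorization not required.
§19.11 revenue $1,925,000 ≥ $1,625,000 → Small Business Registration not required.
§19.12 is a franchise of a national chain (not: is a worker-owned cooperative) → Trade Certificate not required.

None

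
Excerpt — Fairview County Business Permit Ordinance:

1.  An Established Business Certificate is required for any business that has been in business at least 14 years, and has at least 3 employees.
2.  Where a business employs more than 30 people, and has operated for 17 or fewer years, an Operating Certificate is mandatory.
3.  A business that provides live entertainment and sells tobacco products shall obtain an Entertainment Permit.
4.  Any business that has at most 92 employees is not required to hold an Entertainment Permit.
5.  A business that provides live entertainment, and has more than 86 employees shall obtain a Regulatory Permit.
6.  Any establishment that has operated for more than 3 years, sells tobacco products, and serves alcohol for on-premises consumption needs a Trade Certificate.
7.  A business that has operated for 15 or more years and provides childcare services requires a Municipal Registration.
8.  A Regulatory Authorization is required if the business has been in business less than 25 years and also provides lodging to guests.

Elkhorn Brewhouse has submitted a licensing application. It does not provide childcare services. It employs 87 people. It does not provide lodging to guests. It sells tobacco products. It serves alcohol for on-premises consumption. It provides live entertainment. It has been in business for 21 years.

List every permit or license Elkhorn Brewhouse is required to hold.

Established Business Certificate, Regulatory Permit, Trade Certificate

1. years in business 21 ≥ 14; employees 87 ≥ 3 → Established Business Certificate required.
2. employees 87 > 30; years in business 21 > 17 → Operating Certificate not required.
3. provides live entertainment; sells tobacco products → Entertainment Permit required.
4. employees 87 ≤ 92 → exempt from Entertainment Permit.
5. provides live entertainment; employees 87 > 86 → Regulatory Permit required.
6. years in business 21 > 3; sells tobacco products; serves alcohol for on-premises consumption → Trade Certificate required.
7. years in business 21 ≥ 15; does not provide childcare services → Municipal Registration not required.
8. years in business 21 < 25; does not provide lodging to guests → Regulatory Authorization not required.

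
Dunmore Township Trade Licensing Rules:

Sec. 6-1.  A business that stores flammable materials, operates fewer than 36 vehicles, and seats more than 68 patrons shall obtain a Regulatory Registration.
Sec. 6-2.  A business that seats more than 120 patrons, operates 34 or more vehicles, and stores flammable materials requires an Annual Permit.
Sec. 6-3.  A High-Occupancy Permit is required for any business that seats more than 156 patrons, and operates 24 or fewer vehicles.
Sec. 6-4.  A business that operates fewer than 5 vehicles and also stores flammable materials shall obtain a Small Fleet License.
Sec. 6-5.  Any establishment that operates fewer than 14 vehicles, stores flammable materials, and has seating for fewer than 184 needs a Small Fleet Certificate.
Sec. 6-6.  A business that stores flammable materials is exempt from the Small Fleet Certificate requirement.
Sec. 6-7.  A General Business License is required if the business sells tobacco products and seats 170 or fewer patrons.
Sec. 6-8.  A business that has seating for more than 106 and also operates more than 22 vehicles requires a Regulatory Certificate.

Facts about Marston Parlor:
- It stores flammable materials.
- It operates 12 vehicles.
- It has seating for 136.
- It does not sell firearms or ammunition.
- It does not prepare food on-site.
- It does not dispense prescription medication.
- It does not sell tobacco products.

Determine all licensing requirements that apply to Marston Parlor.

Sec. 6-1. stores flammable materials; vehicles 12 < 36; seating 136 > 68 → Regulatory Registration required.
Sec. 6-2. seating 136 > 120; vehicles 12 < 34; stores flammable materials → Annual Permit not required.
Sec. 6-3. seating 136 ≤ 156; vehicles 12 ≤ 24 → High-Occupancy Permit not required.
Sec. 6-4. vehicles 12 ≥ 5; stores flammable materials → Small Fleet License not required.
Sec. 6-5. vehicles 12 < 14; stores flammable materials; seating 136 < 184 → Small Fleet Certificate required.
Sec. 6-6. stores flammable materials → exempt from Small Fleet Certificate.
Sec. 6-7. does not sell tobacco products; seating 136 ≤ 170 → General Business License not required.
Sec. 6-8. seating 136 > 106; vehicles 12 ≤ 22 → Regulatory Certificate not required.

Regulatory Registration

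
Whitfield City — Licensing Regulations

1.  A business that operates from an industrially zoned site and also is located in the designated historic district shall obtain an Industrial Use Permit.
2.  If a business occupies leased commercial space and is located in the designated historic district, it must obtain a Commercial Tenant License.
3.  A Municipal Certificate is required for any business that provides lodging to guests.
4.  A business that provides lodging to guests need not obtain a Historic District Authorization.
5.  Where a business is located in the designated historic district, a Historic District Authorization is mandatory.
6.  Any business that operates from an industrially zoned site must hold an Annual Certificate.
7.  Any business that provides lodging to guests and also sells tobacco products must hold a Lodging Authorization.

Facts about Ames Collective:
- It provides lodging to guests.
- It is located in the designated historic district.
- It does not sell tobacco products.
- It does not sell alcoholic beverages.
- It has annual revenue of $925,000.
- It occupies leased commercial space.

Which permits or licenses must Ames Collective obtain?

1. occupies leased commercial space (not: operates from an industrially zoned site); is located in the designated historic district → Industrial Use Permit not required.
2. occupies leased commercial space; is located in the designated historic district → Commercial Tenant License required.
3. provides lodging to guests → Municipal Certificate required.
4. provides lodging to guests → exempt from Historic District Authorization.
5. is located in the designated historic district → Historic District Authorization required.
6. occupies leased commercial space (not: operates from an industrially zoned site) → Annual Certificate not required.
7. provides lodging to guests; does not sell tobacco products → Lodging Authorization not required.

Commercial Tenant License, Municipal Certificate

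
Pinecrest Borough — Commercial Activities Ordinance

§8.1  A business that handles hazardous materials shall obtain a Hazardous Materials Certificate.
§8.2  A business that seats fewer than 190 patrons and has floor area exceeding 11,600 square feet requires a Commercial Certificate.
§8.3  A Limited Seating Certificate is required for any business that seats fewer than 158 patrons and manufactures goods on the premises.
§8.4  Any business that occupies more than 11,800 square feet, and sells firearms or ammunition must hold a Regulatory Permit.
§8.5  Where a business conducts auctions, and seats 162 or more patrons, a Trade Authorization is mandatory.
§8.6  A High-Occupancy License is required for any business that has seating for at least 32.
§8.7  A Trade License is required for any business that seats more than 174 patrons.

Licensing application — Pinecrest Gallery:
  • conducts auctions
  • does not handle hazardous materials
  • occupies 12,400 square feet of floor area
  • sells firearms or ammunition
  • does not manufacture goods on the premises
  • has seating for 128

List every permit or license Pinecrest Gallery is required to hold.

§8.1 does not handle hazardous materials → Hazardous Materials Certificate not required.
§8.2 seating 128 < 190; floor area 12,400 square feet > 11,600 square feet → Commercial Certificate required.
§8.3 seating 128 < 158; does not manufacture goods on the premises → Limited Seating Certificate not required.
§8.4 floor area 12,400 square feet > 11,800 square feet; sells firearms or ammunition → Regulatory Permit required.
§8.5 conducts auctions; seating 128 < 162 → Trade Authorization not required.
§8.6 seating 128 ≥ 32 → High-Occupancy License required.
§8.7 seating 128 ≤ 174 → Trade License not required.

Commercial Certificate, High-Occupancy License, Regulatory Permit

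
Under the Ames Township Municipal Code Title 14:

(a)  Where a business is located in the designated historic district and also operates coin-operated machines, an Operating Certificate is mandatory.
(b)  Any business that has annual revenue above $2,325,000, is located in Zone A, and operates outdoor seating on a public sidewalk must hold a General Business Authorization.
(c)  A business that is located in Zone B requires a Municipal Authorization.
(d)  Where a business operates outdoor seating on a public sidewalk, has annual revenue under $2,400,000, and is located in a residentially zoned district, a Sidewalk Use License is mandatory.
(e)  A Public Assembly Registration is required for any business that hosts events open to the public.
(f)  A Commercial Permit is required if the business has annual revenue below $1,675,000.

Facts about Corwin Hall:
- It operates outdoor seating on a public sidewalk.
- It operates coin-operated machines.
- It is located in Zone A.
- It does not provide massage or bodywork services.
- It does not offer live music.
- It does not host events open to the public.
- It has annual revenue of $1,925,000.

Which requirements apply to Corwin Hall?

None

(a) is located in Zone A (not: is located in the designated historic district); operates coin-operated machines → Operating Certificate not required.
(b) revenue $1,925,000 ≤ $2,325,000; is located in Zone A; operates outdoor seating on a public sidewalk → General Business Authorization not required.
(c) is located in Zone A (not: is located in Zone B) → Municipal Authorization not required.
(d) operates outdoor seating on a public sidewalk; revenue $1,925,000 < $2,400,000; is located in Zone A (not: is located in a residentially zoned district) → Sidewalk Use License not required.
(e) does not host events open to the public → Public Assembly Registration not required.
(f) revenue $1,925,000 ≥ $1,675,000 → Commercial Permit not required.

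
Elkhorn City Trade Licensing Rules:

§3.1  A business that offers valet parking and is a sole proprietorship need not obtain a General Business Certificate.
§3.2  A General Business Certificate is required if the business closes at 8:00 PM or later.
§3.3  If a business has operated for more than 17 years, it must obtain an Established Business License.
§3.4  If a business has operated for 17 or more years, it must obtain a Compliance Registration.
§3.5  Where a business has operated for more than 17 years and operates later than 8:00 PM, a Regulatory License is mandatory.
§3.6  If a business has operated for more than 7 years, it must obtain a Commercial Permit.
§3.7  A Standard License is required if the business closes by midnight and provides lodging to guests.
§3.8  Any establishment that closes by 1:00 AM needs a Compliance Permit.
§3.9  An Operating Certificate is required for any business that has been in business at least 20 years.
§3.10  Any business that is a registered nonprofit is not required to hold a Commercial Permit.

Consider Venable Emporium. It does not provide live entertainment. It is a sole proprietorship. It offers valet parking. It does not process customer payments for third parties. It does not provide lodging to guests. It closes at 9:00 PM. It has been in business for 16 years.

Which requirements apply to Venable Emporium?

§3.1 offers valet parking; is a sole proprietorship → exempt from General Business Certificate.
§3.2 closes 9:00 PM, after 8:00 PM → General Business Certificate required.
§3.3 years in business 16 ≤ 17 → Established Business License not required.
§3.4 years in business 16 < 17 → Compliance Registration not required.
§3.5 years in business 16 ≤ 17; closes 9:00 PM, after 8:00 PM → Regulatory License not required.
§3.6 years in business 16 > 7 → Commercial Permit required.
§3.7 closes 9:00 PM, at/before midnight; does not provide lodging to guests → Standard License not required.
§3.8 closes 9:00 PM, at/before 1:00 AM → Compliance Permit required.
§3.9 years in business 16 < 20 → Operating Certificate not required.
§3.10 is a sole proprietorship (not: is a registered nonprofit) → Commercial Permit exemption does not apply.

Commercial Permit, Compliance Permit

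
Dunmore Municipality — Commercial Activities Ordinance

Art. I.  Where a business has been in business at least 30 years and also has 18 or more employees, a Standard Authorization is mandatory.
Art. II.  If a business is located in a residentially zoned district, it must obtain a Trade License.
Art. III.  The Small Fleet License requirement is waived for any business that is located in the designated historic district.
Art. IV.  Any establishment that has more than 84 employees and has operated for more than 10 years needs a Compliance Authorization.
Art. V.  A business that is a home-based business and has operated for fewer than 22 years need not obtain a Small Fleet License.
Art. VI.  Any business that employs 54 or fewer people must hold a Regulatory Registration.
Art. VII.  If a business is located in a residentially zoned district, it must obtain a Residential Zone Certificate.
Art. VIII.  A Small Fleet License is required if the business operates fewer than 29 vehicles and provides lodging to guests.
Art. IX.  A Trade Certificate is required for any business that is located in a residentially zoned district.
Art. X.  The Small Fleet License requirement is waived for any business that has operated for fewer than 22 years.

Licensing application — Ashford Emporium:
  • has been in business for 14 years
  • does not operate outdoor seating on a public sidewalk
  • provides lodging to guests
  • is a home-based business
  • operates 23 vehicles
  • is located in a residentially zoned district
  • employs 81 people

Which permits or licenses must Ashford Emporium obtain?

Art. I. years in business 14 < 30; employees 81 ≥ 18 → Standard Authorization not required.
Art. II. is located in a residentially zoned district → Trade License required.
Art. III. is located in a residentially zoned district (not: is located in the designated historic district) → Small Fleet License exemption does not apply.
Art. IV. employees 81 ≤ 84; years in business 14 > 10 → Compliance Authorization not required.
Art. V. is a home-based business; years in business 14 < 22 → exempt from Small Fleet License.
Art. VI. employees 81 > 54 → Regulatory Registration not required.
Art. VII. is located in a residentially zoned district → Residential Zone Certificate required.
Art. VIII. vehicles 23 < 29; provides lodging to guests → Small Fleet License required.
Art. IX. is located in a residentially zoned district → Trade Certificate required.
Art. X. years in business 14 < 22 → exempt from Small Fleet License.

Residential Zone Certificate, Trade Certificate, Trade License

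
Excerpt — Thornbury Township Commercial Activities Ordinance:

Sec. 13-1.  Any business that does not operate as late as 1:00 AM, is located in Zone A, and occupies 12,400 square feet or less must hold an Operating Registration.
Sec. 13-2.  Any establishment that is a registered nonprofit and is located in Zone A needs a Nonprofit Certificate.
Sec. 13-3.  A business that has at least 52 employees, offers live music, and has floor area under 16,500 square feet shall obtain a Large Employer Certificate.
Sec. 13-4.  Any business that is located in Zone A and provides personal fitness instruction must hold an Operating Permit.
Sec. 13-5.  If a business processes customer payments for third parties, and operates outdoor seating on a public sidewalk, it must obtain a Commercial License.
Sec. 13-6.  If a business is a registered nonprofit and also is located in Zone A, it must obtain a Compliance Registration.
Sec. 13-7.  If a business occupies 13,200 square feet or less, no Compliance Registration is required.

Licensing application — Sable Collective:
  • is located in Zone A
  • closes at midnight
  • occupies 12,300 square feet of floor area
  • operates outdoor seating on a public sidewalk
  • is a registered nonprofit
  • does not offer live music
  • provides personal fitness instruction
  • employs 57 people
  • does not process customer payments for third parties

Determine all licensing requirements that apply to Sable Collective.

Sec. 13-1. closes midnight, at/before 1:00 AM; is located in Zone A; floor area 12,300 square feet ≤ 12,400 square feet → Operating Registration required.
Sec. 13-2. is a registered nonprofit; is located in Zone A → Nonprofit Certificate required.
Sec. 13-3. employees 57 ≥ 52; does not offer live music; floor area 12,300 square feet < 16,500 square feet → Large Employer Certificate not required.
Sec. 13-4. is located in Zone A; provides personal fitness instruction → Operating Permit required.
Sec. 13-5. does not process customer payments for third parties; operates outdoor seating on a public sidewalk → Commercial License not required.
Sec. 13-6. is a registered nonprofit; is located in Zone A → Compliance Registration required.
Sec. 13-7. floor area 12,300 square feet ≤ 13,200 square feet → exempt from Compliance Registration.

Nonprofit Certificate, Operating Permit, Operating Registration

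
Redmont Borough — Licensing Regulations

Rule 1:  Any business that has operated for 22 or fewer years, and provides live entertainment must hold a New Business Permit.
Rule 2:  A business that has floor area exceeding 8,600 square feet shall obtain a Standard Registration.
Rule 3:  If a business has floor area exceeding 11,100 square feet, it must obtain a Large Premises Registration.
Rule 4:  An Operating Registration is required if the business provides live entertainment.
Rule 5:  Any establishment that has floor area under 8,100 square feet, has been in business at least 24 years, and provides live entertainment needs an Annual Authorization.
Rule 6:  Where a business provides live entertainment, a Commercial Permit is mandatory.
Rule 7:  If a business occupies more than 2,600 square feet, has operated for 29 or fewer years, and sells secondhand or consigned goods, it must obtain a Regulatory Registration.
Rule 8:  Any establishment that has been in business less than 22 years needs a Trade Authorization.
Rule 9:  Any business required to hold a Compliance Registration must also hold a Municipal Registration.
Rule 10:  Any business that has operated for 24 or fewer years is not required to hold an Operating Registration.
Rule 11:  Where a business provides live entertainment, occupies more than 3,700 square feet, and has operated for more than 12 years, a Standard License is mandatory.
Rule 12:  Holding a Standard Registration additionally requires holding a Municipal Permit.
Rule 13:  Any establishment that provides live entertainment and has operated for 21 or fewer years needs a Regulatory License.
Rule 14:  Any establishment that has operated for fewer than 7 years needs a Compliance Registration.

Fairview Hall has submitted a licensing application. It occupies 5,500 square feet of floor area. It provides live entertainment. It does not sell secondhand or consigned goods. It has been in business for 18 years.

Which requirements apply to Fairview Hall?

Rule 1: years in business 18 ≤ 22; provides live entertainment → New Business Permit required.
Rule 2: floor area 5,500 square feet ≤ 8,600 square feet → Standard Registration not required.
Rule 3: floor area 5,500 square feet ≤ 11,100 square feet → Large Premises Registration not required.
Rule 4: provides live entertainment → Operating Registration required.
Rule 5: floor area 5,500 square feet < 8,100 square feet; years in business 18 < 24; provides live entertainment → Annual Authorization not required.
Rule 6: provides live entertainment → Commercial Permit required.
Rule 7: floor area 5,500 square feet > 2,600 square feet; years in business 18 ≤ 29; does not sell secondhand or consigned goods → Regulatory Registration not required.
Rule 8: years in business 18 < 22 → Trade Authorization required.
Rule 9: Compliance Registration is not required → no effect.
Rule 10: years in business 18 ≤ 24 → exempt from Operating Registration.
Rule 11: provides live entertainment; floor area 5,500 square feet > 3,700 square feet; years in business 18 > 12 → Standard License required.
Rule 12: Standard Registration is not required → no effect.
Rule 13: provides live entertainment; years in business 18 ≤ 21 → Regulatory License required.
Rule 14: years in business 18 ≥ 7 → Compliance Registration not required.

Commercial Permit, New Business Permit, Regulatory License, Standard License, Trade Authorization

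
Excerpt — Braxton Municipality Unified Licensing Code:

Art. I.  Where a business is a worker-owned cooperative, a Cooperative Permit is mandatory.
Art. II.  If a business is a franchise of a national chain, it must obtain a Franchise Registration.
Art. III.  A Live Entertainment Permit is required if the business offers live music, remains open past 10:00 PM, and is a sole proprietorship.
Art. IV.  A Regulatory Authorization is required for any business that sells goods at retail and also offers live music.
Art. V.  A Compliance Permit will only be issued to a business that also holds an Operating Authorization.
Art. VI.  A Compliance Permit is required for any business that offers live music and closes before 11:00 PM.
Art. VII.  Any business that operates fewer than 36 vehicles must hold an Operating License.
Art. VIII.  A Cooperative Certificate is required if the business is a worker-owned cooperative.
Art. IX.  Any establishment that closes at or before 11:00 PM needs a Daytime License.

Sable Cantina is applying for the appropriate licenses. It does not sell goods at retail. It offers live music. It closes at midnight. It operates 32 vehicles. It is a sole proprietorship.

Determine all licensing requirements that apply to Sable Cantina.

Art. I. is a sole proprietorship (not: is a worker-owned cooperative) → Cooperative Permit not required.
Art. II. is a sole proprietorship (not: is a franchise of a national chain) → Franchise Registration not required.
Art. III. offers live music; closes midnight, after 10:00 PM; is a sole proprietorship → Live Entertainment Permit required.
Art. IV. does not sell goods at retail; offers live music → Regulatory Authorization not required.
Art. V. Compliance Permit is not required → no effect.
Art. VI. offers live music; closes midnight, after 11:00 PM → Compliance Permit not required.
Art. VII. vehicles 32 < 36 → Operating License required.
Art. VIII. is a sole proprietorship (not: is a worker-owned cooperative) → Cooperative Certificate not required.
Art. IX. closes midnight, after 11:00 PM → Daytime License not required.

Live Entertainment Permit, Operating License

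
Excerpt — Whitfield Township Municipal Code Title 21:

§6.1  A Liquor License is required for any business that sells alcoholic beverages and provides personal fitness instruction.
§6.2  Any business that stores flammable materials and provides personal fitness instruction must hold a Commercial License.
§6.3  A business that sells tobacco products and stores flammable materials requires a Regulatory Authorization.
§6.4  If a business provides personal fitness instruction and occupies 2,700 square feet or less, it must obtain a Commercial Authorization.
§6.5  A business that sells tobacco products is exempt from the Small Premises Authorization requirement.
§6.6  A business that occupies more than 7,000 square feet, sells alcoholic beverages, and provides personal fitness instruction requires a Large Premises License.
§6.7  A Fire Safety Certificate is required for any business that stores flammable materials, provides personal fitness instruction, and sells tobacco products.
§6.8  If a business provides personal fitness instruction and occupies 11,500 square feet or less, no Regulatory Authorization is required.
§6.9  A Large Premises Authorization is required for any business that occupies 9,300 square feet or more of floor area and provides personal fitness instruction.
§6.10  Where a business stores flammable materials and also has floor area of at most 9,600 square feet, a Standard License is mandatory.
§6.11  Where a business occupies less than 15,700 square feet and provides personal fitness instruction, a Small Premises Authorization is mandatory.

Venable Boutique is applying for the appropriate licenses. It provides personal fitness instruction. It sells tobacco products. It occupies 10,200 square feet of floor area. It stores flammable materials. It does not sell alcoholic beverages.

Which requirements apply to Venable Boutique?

§6.1 does not sell alcoholic beverages; provides personal fitness instruction → Liquor License not required.
§6.2 stores flammable materials; provides personal fitness instruction → Commercial License required.
§6.3 sells tobacco products; stores flammable materials → Regulatory Authorization required.
§6.4 provides personal fitness instruction; floor area 10,200 square feet > 2,700 square feet → Commercial Authorization not required.
§6.5 sells tobacco products → exempt from Small Premises Authorization.
§6.6 floor area 10,200 square feet > 7,000 square feet; does not sell alcoholic beverages; provides personal fitness instruction → Large Premises License not required.
§6.7 stores flammable materials; provides personal fitness instruction; sells tobacco products → Fire Safety Certificate required.
§6.8 provides personal fitness instruction; floor area 10,200 square feet ≤ 11,500 square feet → exempt from Regulatory Authorization.
§6.9 floor area 10,200 square feet ≥ 9,300 square feet; provides personal fitness instruction → Large Premises Authorization required.
§6.10 stores flammable materials; floor area 10,200 square feet > 9,600 square feet → Standard License not required.
§6.11 floor area 10,200 square feet < 15,700 square feet; provides personal fitness instruction → Small Premises Authorization required.

Commercial License, Fire Safety Certificate, Large Premises Authorization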